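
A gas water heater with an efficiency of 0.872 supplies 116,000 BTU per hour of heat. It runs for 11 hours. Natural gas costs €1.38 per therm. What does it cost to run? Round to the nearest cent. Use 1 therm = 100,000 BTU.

€20.19

Heat delivered = 116,000 BTU/h × 11 h = 1,276,000 BTU
Gas input = 1,276,000 / 0.872 = 1,463,303 BTU
= 1,463,303 / 100,000 = 14.63 therm
Cost = 14.63 × €1.38/therm = €20.19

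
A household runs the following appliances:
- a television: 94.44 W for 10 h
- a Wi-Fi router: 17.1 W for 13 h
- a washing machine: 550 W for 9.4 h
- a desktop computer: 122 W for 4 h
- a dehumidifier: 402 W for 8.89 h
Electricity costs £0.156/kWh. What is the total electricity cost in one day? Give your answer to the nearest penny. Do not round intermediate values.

television: 94.44 W × 10 h = 944 Wh = 0.9444 kWh
Wi-Fi router: 17.1 W × 13 h = 222 Wh = 0.2223 kWh
washing machine: 550 W × 9.4 h = 5,170 Wh = 5.17 kWh
desktop computer: 122 W × 4 h = 488 Wh = 0.488 kWh
dehumidifier: 402 W × 8.89 h = 3,574 Wh = 3.574 kWh
Total energy = 0.9444 + 0.2223 + 5.17 + 0.488 + 3.574 = 10.4 kWh
Cost = 10.4 kWh × £0.156 = £1.62

£1.62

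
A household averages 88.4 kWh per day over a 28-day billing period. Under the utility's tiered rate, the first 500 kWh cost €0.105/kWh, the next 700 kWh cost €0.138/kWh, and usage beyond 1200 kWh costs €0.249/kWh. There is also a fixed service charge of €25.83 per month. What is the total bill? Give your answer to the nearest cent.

Usage = 88.4 kWh/day × 28 days = 2475.2 kWh
First 500 kWh × €0.105 = €52.50
Next 700 kWh × €0.138 = €96.60
Remaining 1275.2 kWh × €0.249 = €317.52
Energy charge = €466.62; + service €25.83 = €492.45

€492.45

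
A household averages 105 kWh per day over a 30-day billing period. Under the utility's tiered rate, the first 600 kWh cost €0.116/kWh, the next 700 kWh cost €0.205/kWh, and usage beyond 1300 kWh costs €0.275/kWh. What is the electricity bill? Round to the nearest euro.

€722

Usage = 105 kWh/day × 30 days = 3150 kWh
First 600 kWh × €0.116 = €69.60
Next 700 kWh × €0.205 = €143.50
Remaining 1850 kWh × €0.275 = €508.75
Total = €721.85 ≈ €722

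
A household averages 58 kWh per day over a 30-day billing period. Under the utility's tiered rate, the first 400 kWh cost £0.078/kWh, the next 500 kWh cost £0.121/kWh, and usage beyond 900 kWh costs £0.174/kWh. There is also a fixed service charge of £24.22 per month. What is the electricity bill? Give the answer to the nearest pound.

£262

Usage = 58 kWh/day × 30 days = 1740 kWh
First 400 kWh × £0.078 = £31.20
Next 500 kWh × £0.121 = £60.50
Remaining 840 kWh × £0.174 = £146.16
Energy charge = £237.86; + service £24.22 = £262.08 ≈ £262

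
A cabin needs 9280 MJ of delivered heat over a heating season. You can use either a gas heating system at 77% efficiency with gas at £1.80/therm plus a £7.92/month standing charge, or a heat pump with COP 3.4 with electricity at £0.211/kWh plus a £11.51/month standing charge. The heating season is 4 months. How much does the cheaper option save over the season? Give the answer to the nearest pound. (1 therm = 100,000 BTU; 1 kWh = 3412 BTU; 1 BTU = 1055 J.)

£31

Heat load = 9280 MJ = 9,280,000,000 J / 1055 = 8,796,209 BTU
Gas: input = 8,796,209 / 0.770 = 11,423,647 BTU = 114.2 therm → 114.2 × £1.80 = £205.63; + 4 × £7.92 standing = £237.31
Heat pump: 8,796,209 BTU / 3412 = 2,578 kWh heat; / 3.4 = 758.2 kWh in → × £0.211 = £159.99; + 4 × £11.51 standing = £206.03
Difference = |£237.31 − £206.03| = £31.28 ≈ £31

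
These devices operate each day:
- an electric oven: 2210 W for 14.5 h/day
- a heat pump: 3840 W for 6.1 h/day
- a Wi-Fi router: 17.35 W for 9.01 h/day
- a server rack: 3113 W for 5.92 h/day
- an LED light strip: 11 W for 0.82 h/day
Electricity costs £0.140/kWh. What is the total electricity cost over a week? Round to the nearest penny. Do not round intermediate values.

electric oven: 2210 W × 14.5 h × 7 d = 224,315 Wh = 224.3 kWh
heat pump: 3840 W × 6.1 h × 7 d = 163,968 Wh = 164 kWh
Wi-Fi router: 17.35 W × 9.01 h × 7 d = 1,094 Wh = 1.094 kWh
server rack: 3113 W × 5.92 h × 7 d = 129,003 Wh = 129 kWh
LED light strip: 11 W × 0.82 h × 7 d = 63 Wh = 0.06314 kWh
Total energy = 224.3 + 164 + 1.094 + 129 + 0.06314 = 518.4 kWh
Cost = 518.4 kWh × £0.140 = £72.58

£72.58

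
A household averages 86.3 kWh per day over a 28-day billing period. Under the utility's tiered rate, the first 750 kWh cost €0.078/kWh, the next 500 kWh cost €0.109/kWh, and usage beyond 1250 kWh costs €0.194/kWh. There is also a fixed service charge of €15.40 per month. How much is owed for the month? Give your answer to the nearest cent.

Usage = 86.3 kWh/day × 28 days = 2416.4 kWh
First 750 kWh × €0.078 = €58.50
Next 500 kWh × €0.109 = €54.50
Remaining 1166.4 kWh × €0.194 = €226.28
Energy charge = €339.28; + service €15.40 = €354.68

€354.68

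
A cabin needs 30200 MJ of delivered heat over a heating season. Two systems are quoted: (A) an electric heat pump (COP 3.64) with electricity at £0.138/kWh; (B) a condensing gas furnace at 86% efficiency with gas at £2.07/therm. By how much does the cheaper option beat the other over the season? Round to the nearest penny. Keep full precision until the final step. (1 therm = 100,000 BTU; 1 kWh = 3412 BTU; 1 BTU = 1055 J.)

Heat load = 30200 MJ = 30,200,000,000 J / 1055 = 28,625,592 BTU
Gas: input = 28,625,592 / 0.86 = 33,285,573 BTU = 332.9 therm → 332.9 × £2.07 = £689.01
Heat pump: 28,625,592 BTU / 3412 = 8,390 kWh heat; / 3.64 = 2,305 kWh in → × £0.138 = £318.07
Difference = |£689.01 − £318.07| = £370.94

£370.94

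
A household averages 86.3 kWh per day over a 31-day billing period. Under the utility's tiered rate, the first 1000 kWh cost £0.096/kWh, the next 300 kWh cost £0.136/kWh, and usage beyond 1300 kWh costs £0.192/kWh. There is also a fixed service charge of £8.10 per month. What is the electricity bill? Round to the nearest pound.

Usage = 86.3 kWh/day × 31 days = 2675.3 kWh
First 1000 kWh × £0.096 = £96.00
Next 300 kWh × £0.136 = £40.80
Remaining 1375.3 kWh × £0.192 = £264.06
Energy charge = £400.86; + service £8.10 = £408.96 ≈ £409

£409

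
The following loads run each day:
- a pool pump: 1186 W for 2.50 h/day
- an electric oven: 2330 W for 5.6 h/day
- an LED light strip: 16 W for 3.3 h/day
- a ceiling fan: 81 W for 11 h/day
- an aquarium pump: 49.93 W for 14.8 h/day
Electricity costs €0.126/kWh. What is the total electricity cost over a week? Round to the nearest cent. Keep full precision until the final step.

pool pump: 1186 W × 2.50 h × 7 d = 20,755 Wh = 20.75 kWh
electric oven: 2330 W × 5.6 h × 7 d = 91,336 Wh = 91.34 kWh
LED light strip: 16 W × 3.3 h × 7 d = 370 Wh = 0.3696 kWh
ceiling fan: 81 W × 11 h × 7 d = 6,237 Wh = 6.237 kWh
aquarium pump: 49.93 W × 14.8 h × 7 d = 5,173 Wh = 5.173 kWh
Total energy = 20.75 + 91.34 + 0.3696 + 6.237 + 5.173 = 123.9 kWh
Cost = 123.9 kWh × €0.126 = €15.61

€15.61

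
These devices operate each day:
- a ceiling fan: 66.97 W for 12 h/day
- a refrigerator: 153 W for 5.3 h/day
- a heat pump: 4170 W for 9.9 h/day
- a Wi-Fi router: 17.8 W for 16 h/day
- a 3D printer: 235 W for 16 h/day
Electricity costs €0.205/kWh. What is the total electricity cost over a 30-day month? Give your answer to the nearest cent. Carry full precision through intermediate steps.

€288.70

ceiling fan: 66.97 W × 12 h × 30 d = 24,109 Wh = 24.11 kWh
refrigerator: 153 W × 5.3 h × 30 d = 24,327 Wh = 24.33 kWh
heat pump: 4170 W × 9.9 h × 30 d = 1,238,490 Wh = 1,238 kWh
Wi-Fi router: 17.8 W × 16 h × 30 d = 8,544 Wh = 8.544 kWh
3D printer: 235 W × 16 h × 30 d = 112,800 Wh = 112.8 kWh
Total energy = 24.11 + 24.33 + 1,238 + 8.544 + 112.8 = 1,408 kWh
Cost = 1,408 kWh × €0.205 = €288.70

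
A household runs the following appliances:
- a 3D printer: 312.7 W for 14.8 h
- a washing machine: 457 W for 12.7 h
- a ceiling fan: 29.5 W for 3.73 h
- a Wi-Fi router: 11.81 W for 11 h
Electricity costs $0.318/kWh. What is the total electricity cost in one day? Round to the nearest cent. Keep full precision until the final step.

3D printer: 312.7 W × 14.8 h = 4,628 Wh = 4.628 kWh
washing machine: 457 W × 12.7 h = 5,804 Wh = 5.804 kWh
ceiling fan: 29.5 W × 3.73 h = 110 Wh = 0.11 kWh
Wi-Fi router: 11.81 W × 11 h = 130 Wh = 0.1299 kWh
Total energy = 4.628 + 5.804 + 0.11 + 0.1299 = 10.67 kWh
Cost = 10.67 kWh × $0.318 = $3.39

$3.39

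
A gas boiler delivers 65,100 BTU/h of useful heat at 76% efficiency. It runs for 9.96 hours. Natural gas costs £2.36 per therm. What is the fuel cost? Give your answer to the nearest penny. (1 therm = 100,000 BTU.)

Heat delivered = 65,100 BTU/h × 9.96 h = 648,396 BTU
Gas input = 648,396 / 0.76 = 853,153 BTU
= 853,153 / 100,000 = 8.532 therm
Cost = 8.532 × £2.36/therm = £20.13

£20.13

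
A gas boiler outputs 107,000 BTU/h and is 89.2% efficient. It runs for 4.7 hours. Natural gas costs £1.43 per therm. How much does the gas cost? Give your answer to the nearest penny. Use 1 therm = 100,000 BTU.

Heat delivered = 107,000 BTU/h × 4.7 h = 502,900 BTU
Gas input = 502,900 / 0.892 = 563,789 BTU
= 563,789 / 100,000 = 5.638 therm
Cost = 5.638 × £1.43/therm = £8.06

£8.06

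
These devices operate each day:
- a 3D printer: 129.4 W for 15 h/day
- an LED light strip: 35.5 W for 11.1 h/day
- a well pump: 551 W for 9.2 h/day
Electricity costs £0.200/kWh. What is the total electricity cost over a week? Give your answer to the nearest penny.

3D printer: 129.4 W × 15 h × 7 d = 13,587 Wh = 13.59 kWh
LED light strip: 35.5 W × 11.1 h × 7 d = 2,758 Wh = 2.758 kWh
well pump: 551 W × 9.2 h × 7 d = 35,484 Wh = 35.48 kWh
Total energy = 13.59 + 2.758 + 35.48 = 51.83 kWh
Cost = 51.83 kWh × £0.200 = £10.37

£10.37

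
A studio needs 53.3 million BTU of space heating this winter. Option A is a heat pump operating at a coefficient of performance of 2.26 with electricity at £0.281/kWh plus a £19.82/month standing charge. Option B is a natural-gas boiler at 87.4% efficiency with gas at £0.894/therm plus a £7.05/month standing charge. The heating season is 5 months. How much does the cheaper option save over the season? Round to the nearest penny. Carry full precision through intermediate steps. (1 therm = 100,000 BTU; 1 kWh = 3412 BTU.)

Heat load = 53.3 × 10⁶ BTU = 53,300,000 BTU
Gas: input = 53,300,000 / 0.874 = 60,983,982 BTU = 609.8 therm → 609.8 × £0.894 = £545.20; + 5 × £7.05 standing = £580.45
Heat pump: 53,300,000 BTU / 3412 = 15,620 kWh heat; / 2.26 = 6,912 kWh in → × £0.281 = £1,942.30; + 5 × £19.82 standing = £2,041.40
Difference = |£580.45 − £2,041.40| = £1,460.95

£1460.95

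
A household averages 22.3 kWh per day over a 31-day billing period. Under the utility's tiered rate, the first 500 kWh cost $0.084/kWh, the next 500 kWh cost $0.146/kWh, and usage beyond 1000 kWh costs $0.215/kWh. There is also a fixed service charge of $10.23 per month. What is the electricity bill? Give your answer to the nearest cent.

Usage = 22.3 kWh/day × 31 days = 691.3 kWh
First 500 kWh × $0.084 = $42.00
Next 191.3 kWh × $0.146 = $27.93
Remaining tier: 0 kWh (not reached)
Energy charge = $69.93; + service $10.23 = $80.16

$80.16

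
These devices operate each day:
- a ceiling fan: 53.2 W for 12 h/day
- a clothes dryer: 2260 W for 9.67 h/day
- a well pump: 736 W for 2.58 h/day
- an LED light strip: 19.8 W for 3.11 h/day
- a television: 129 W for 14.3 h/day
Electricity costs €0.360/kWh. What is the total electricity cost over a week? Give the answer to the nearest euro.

ceiling fan: 53.2 W × 12 h × 7 d = 4,469 Wh = 4.469 kWh
clothes dryer: 2260 W × 9.67 h × 7 d = 152,979 Wh = 153 kWh
well pump: 736 W × 2.58 h × 7 d = 13,292 Wh = 13.29 kWh
LED light strip: 19.8 W × 3.11 h × 7 d = 431 Wh = 0.431 kWh
television: 129 W × 14.3 h × 7 d = 12,913 Wh = 12.91 kWh
Total energy = 4.469 + 153 + 13.29 + 0.431 + 12.91 = 184.1 kWh
Cost = 184.1 kWh × €0.360 = €66.27 ≈ €66

€66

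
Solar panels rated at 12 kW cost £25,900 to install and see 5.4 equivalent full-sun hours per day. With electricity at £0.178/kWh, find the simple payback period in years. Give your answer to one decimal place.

Daily generation = 12 kW × 5.4 h = 64.8 kWh
Annual generation = 64.8 × 365 = 23652 kWh
Annual savings = 23652 × £0.178 = £4,210.06
Payback = £25,900 / £4,210.06 = 6.15 years

6.2 years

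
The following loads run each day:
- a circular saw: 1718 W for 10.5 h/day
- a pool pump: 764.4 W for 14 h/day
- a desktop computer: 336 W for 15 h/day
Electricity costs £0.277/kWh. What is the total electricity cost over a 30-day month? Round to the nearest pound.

circular saw: 1718 W × 10.5 h × 30 d = 541,170 Wh = 541.2 kWh
pool pump: 764.4 W × 14 h × 30 d = 321,048 Wh = 321 kWh
desktop computer: 336 W × 15 h × 30 d = 151,200 Wh = 151.2 kWh
Total energy = 541.2 + 321 + 151.2 = 1,013 kWh
Cost = 1,013 kWh × £0.277 = £280.72 ≈ £281

£281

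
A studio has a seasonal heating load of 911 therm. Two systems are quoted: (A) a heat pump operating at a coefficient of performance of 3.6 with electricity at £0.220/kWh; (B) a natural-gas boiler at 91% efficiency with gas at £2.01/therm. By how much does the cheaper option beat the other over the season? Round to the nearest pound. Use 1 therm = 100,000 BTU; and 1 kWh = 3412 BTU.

£381

Heat load = 911 therm × 100,000 = 91,100,000 BTU
Gas: input = 91,100,000 / 0.91 = 100,109,890 BTU = 1,001 therm → 1,001 × £2.01 = £2,012.21
Heat pump: 91,100,000 BTU / 3412 = 26,700 kWh heat; / 3.6 = 7,417 kWh in → × £0.220 = £1,631.66
Difference = |£2,012.21 − £1,631.66| = £380.55 ≈ £381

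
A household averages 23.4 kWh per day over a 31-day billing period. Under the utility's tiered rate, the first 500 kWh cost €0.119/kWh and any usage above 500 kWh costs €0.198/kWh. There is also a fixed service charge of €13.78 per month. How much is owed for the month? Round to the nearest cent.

€117.91

Usage = 23.4 kWh/day × 31 days = 725.4 kWh
First 500 kWh × €0.119 = €59.50
Remaining 225.4 kWh × €0.198 = €44.63
Energy charge = €104.13; + service €13.78 = €117.91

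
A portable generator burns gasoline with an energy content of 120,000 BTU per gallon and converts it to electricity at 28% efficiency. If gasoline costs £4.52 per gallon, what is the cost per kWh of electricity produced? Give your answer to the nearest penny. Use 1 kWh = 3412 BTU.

Electrical output per gallon = 120,000 BTU × 0.28 / 3412 BTU/kWh = 9.848 kWh
Cost per kWh = £4.52 / 9.848 kWh = £0.459

£0.46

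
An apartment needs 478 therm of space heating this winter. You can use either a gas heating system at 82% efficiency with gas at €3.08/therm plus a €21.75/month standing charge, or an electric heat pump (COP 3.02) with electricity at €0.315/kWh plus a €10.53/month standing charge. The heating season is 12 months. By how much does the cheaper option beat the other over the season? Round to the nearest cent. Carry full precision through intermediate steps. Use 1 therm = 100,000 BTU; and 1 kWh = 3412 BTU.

€468.81

Heat load = 478 therm × 100,000 = 47,800,000 BTU
Gas: input = 47,800,000 / 0.82 = 58,292,683 BTU = 582.9 therm → 582.9 × €3.08 = €1,795.41; + 12 × €21.75 standing = €2,056.41
Heat pump: 47,800,000 BTU / 3412 = 14,010 kWh heat; / 3.02 = 4,639 kWh in → × €0.315 = €1,461.24; + 12 × €10.53 standing = €1,587.60
Difference = |€2,056.41 − €1,587.60| = €468.81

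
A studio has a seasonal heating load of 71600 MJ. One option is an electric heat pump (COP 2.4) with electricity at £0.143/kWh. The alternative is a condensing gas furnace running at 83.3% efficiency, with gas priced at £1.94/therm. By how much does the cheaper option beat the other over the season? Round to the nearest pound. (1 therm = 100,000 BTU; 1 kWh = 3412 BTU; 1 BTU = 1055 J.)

Heat load = 71600 MJ = 71,600,000,000 J / 1055 = 67,867,299 BTU
Gas: input = 67,867,299 / 0.833 = 81,473,348 BTU = 814.7 therm → 814.7 × £1.94 = £1,580.58
Heat pump: 67,867,299 BTU / 3412 = 19,890 kWh heat; / 2.4 = 8,288 kWh in → × £0.143 = £1,185.16
Difference = |£1,580.58 − £1,185.16| = £395.42 ≈ £395

£395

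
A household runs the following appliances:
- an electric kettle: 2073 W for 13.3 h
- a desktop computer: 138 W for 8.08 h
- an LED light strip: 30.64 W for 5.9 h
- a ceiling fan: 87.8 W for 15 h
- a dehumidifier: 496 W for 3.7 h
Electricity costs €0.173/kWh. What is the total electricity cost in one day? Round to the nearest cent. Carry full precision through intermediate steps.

€5.54

electric kettle: 2073 W × 13.3 h = 27,571 Wh = 27.57 kWh
desktop computer: 138 W × 8.08 h = 1,115 Wh = 1.115 kWh
LED light strip: 30.64 W × 5.9 h = 181 Wh = 0.1808 kWh
ceiling fan: 87.8 W × 15 h = 1,317 Wh = 1.317 kWh
dehumidifier: 496 W × 3.7 h = 1,835 Wh = 1.835 kWh
Total energy = 27.57 + 1.115 + 0.1808 + 1.317 + 1.835 = 32.02 kWh
Cost = 32.02 kWh × €0.173 = €5.54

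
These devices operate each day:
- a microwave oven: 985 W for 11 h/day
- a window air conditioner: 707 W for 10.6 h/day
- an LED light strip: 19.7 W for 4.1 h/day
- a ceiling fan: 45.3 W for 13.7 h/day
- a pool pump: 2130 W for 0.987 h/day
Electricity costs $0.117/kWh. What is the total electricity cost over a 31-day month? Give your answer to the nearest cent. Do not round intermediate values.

$76.65

microwave oven: 985 W × 11 h × 31 d = 335,885 Wh = 335.9 kWh
window air conditioner: 707 W × 10.6 h × 31 d = 232,320 Wh = 232.3 kWh
LED light strip: 19.7 W × 4.1 h × 31 d = 2,504 Wh = 2.504 kWh
ceiling fan: 45.3 W × 13.7 h × 31 d = 19,239 Wh = 19.24 kWh
pool pump: 2130 W × 0.987 h × 31 d = 65,172 Wh = 65.17 kWh
Total energy = 335.9 + 232.3 + 2.504 + 19.24 + 65.17 = 655.1 kWh
Cost = 655.1 kWh × $0.117 = $76.65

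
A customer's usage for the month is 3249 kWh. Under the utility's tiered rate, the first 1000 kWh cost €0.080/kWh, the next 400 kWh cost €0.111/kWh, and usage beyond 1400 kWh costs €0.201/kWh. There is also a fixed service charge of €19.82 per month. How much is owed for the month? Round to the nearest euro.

€516

First 1000 kWh × €0.080 = €80.00
Next 400 kWh × €0.111 = €44.40
Remaining 1849 kWh × €0.201 = €371.65
Energy charge = €496.05; + service €19.82 = €515.87 ≈ €516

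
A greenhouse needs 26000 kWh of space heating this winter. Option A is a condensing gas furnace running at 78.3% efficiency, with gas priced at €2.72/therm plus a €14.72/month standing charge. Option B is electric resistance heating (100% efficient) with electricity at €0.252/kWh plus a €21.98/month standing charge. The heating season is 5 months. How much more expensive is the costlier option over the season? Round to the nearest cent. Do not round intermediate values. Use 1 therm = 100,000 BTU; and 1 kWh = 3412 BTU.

Heat load = 26000 kWh × 3412 = 88,712,000 BTU
Gas: input = 88,712,000 / 0.783 = 113,297,573 BTU = 1,133 therm → 1,133 × €2.72 = €3,081.69; + 5 × €14.72 standing = €3,155.29
Electric: 88,712,000 BTU / 3412 = 26,000 kWh → × €0.252 = €6,552.00; + 5 × €21.98 standing = €6,661.90
Difference = |€3,155.29 − €6,661.90| = €3,506.61

€3506.61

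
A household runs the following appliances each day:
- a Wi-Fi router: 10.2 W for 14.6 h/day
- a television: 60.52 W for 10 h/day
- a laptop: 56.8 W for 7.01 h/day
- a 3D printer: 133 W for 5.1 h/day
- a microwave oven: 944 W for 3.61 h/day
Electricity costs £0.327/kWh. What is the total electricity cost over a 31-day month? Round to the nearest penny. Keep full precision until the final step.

Wi-Fi router: 10.2 W × 14.6 h × 31 d = 4,617 Wh = 4.617 kWh
television: 60.52 W × 10 h × 31 d = 18,761 Wh = 18.76 kWh
laptop: 56.8 W × 7.01 h × 31 d = 12,343 Wh = 12.34 kWh
3D printer: 133 W × 5.1 h × 31 d = 21,027 Wh = 21.03 kWh
microwave oven: 944 W × 3.61 h × 31 d = 105,643 Wh = 105.6 kWh
Total energy = 4.617 + 18.76 + 12.34 + 21.03 + 105.6 = 162.4 kWh
Cost = 162.4 kWh × £0.327 = £53.10

£53.10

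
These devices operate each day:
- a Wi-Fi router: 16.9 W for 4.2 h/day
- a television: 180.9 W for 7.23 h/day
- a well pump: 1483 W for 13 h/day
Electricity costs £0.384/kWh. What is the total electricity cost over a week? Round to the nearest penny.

Wi-Fi router: 16.9 W × 4.2 h × 7 d = 497 Wh = 0.4969 kWh
television: 180.9 W × 7.23 h × 7 d = 9,155 Wh = 9.155 kWh
well pump: 1483 W × 13 h × 7 d = 134,953 Wh = 135 kWh
Total energy = 0.4969 + 9.155 + 135 = 144.6 kWh
Cost = 144.6 kWh × £0.384 = £55.53

£55.53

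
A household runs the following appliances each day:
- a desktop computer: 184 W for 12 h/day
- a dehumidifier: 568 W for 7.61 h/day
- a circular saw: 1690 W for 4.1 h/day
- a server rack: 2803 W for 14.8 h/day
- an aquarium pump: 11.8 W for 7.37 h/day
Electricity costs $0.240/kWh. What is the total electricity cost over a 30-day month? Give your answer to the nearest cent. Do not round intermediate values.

desktop computer: 184 W × 12 h × 30 d = 66,240 Wh = 66.24 kWh
dehumidifier: 568 W × 7.61 h × 30 d = 129,674 Wh = 129.7 kWh
circular saw: 1690 W × 4.1 h × 30 d = 207,870 Wh = 207.9 kWh
server rack: 2803 W × 14.8 h × 30 d = 1,244,532 Wh = 1,245 kWh
aquarium pump: 11.8 W × 7.37 h × 30 d = 2,609 Wh = 2.609 kWh
Total energy = 66.24 + 129.7 + 207.9 + 1,245 + 2.609 = 1,651 kWh
Cost = 1,651 kWh × $0.240 = $396.22

$396.22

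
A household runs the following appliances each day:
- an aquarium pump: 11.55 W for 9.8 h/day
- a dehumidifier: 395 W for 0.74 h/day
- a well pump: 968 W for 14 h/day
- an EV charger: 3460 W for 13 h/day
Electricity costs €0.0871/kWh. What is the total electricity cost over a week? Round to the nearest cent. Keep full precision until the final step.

€35.93

aquarium pump: 11.55 W × 9.8 h × 7 d = 792 Wh = 0.7923 kWh
dehumidifier: 395 W × 0.74 h × 7 d = 2,046 Wh = 2.046 kWh
well pump: 968 W × 14 h × 7 d = 94,864 Wh = 94.86 kWh
EV charger: 3460 W × 13 h × 7 d = 314,860 Wh = 314.9 kWh
Total energy = 0.7923 + 2.046 + 94.86 + 314.9 = 412.6 kWh
Cost = 412.6 kWh × €0.0871 = €35.93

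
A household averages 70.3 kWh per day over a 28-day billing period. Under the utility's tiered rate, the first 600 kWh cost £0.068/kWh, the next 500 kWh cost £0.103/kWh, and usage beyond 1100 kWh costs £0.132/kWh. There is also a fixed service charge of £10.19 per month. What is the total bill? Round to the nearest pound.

Usage = 70.3 kWh/day × 28 days = 1968.4 kWh
First 600 kWh × £0.068 = £40.80
Next 500 kWh × £0.103 = £51.50
Remaining 868.4 kWh × £0.132 = £114.63
Energy charge = £206.93; + service £10.19 = £217.12 ≈ £217

£217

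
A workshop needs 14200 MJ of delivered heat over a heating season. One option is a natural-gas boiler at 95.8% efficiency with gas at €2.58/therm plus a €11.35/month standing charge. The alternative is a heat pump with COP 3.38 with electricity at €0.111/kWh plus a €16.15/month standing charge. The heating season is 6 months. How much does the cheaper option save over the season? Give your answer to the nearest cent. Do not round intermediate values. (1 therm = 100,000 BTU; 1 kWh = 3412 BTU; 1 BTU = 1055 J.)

€204.14

Heat load = 14200 MJ = 14,200,000,000 J / 1055 = 13,459,716 BTU
Gas: input = 13,459,716 / 0.958 = 14,049,808 BTU = 140.5 therm → 140.5 × €2.58 = €362.49; + 6 × €11.35 standing = €430.59
Heat pump: 13,459,716 BTU / 3412 = 3,945 kWh heat; / 3.38 = 1,167 kWh in → × €0.111 = €129.55; + 6 × €16.15 standing = €226.45
Difference = |€430.59 − €226.45| = €204.14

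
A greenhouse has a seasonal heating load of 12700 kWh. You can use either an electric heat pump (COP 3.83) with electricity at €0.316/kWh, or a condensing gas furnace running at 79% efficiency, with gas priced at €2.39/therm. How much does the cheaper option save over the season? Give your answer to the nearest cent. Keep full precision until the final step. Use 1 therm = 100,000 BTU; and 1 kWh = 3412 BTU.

Heat load = 12700 kWh × 3412 = 43,332,400 BTU
Gas: input = 43,332,400 / 0.79 = 54,851,139 BTU = 548.5 therm → 548.5 × €2.39 = €1,310.94
Heat pump: 43,332,400 BTU / 3412 = 12,700 kWh heat; / 3.83 = 3,316 kWh in → × €0.316 = €1,047.83
Difference = |€1,310.94 − €1,047.83| = €263.11

€263.11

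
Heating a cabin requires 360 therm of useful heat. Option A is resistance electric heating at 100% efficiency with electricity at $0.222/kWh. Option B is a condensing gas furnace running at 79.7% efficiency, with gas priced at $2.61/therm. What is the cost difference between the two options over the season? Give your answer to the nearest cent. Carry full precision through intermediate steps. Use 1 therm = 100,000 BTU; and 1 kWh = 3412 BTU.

Heat load = 360 therm × 100,000 = 36,000,000 BTU
Gas: input = 36,000,000 / 0.797 = 45,169,385 BTU = 451.7 therm → 451.7 × $2.61 = $1,178.92
Electric: 36,000,000 BTU / 3412 = 10,550 kWh → × $0.222 = $2,342.32
Difference = |$1,178.92 − $2,342.32| = $1,163.40

$1163.40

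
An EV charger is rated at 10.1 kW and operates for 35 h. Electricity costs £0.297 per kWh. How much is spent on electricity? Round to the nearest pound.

Energy = 10100 W × 35 h = 353,500 Wh = 353.5 kWh
Cost = 353.5 kWh × £0.297/kWh = £104.99 ≈ £105

£105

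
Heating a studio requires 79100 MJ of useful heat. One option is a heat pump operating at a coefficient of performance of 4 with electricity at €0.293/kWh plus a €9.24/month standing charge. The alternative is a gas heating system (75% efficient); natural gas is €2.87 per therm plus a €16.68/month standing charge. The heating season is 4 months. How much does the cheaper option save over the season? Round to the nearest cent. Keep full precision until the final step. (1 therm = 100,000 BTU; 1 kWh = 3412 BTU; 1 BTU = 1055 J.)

€1289.24

Heat load = 79100 MJ = 79,100,000,000 J / 1055 = 74,976,303 BTU
Gas: input = 74,976,303 / 0.75 = 99,968,404 BTU = 999.7 therm → 999.7 × €2.87 = €2,869.09; + 4 × €16.68 standing = €2,935.81
Heat pump: 74,976,303 BTU / 3412 = 21,970 kWh heat; / 4 = 5,494 kWh in → × €0.293 = €1,609.62; + 4 × €9.24 standing = €1,646.58
Difference = |€2,935.81 − €1,646.58| = €1,289.24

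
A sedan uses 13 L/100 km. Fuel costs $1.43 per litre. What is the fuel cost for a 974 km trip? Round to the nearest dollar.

Fuel = 13 L/100 km × 974 km / 100 = 126.6 L
Cost = 126.6 L × $1.43/L = $181.07 ≈ $181

$181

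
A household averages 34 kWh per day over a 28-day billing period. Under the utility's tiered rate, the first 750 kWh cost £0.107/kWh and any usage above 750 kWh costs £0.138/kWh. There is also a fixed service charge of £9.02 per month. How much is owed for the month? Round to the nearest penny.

£117.15

Usage = 34 kWh/day × 28 days = 952 kWh
First 750 kWh × £0.107 = £80.25
Remaining 202 kWh × £0.138 = £27.88
Energy charge = £108.13; + service £9.02 = £117.15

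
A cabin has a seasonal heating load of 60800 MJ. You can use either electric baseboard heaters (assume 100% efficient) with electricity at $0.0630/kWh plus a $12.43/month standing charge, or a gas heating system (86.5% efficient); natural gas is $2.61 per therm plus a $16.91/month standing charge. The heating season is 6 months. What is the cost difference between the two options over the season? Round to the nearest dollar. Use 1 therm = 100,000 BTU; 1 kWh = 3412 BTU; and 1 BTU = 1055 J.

Heat load = 60800 MJ = 60,800,000,000 J / 1055 = 57,630,332 BTU
Gas: input = 57,630,332 / 0.865 = 66,624,661 BTU = 666.2 therm → 666.2 × $2.61 = $1,738.90; + 6 × $16.91 standing = $1,840.36
Electric: 57,630,332 BTU / 3412 = 16,890 kWh → × $0.0630 = $1,064.10; + 6 × $12.43 standing = $1,138.68
Difference = |$1,840.36 − $1,138.68| = $701.68 ≈ $702

$702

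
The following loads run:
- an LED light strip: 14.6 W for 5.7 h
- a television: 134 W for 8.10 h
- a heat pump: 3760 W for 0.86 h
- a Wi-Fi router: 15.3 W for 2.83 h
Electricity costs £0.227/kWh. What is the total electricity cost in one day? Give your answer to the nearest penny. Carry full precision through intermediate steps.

£1.01

LED light strip: 14.6 W × 5.7 h = 83 Wh = 0.08322 kWh
television: 134 W × 8.10 h = 1,085 Wh = 1.085 kWh
heat pump: 3760 W × 0.86 h = 3,234 Wh = 3.234 kWh
Wi-Fi router: 15.3 W × 2.83 h = 43 Wh = 0.0433 kWh
Total energy = 0.08322 + 1.085 + 3.234 + 0.0433 = 4.446 kWh
Cost = 4.446 kWh × £0.227 = £1.01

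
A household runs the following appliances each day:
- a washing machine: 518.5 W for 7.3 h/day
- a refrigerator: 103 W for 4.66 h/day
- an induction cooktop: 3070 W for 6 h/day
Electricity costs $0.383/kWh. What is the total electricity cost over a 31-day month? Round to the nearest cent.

washing machine: 518.5 W × 7.3 h × 31 d = 117,337 Wh = 117.3 kWh
refrigerator: 103 W × 4.66 h × 31 d = 14,879 Wh = 14.88 kWh
induction cooktop: 3070 W × 6 h × 31 d = 571,020 Wh = 571 kWh
Total energy = 117.3 + 14.88 + 571 = 703.2 kWh
Cost = 703.2 kWh × $0.383 = $269.34

$269.34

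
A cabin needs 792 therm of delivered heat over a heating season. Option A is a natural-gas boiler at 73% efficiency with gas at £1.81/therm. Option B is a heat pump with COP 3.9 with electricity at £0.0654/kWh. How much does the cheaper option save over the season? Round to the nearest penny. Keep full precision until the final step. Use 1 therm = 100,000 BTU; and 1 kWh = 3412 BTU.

£1574.48

Heat load = 792 therm × 100,000 = 79,200,000 BTU
Gas: input = 79,200,000 / 0.73 = 108,493,151 BTU = 1,085 therm → 1,085 × £1.81 = £1,963.73
Heat pump: 79,200,000 BTU / 3412 = 23,210 kWh heat; / 3.9 = 5,952 kWh in → × £0.0654 = £389.25
Difference = |£1,963.73 − £389.25| = £1,574.48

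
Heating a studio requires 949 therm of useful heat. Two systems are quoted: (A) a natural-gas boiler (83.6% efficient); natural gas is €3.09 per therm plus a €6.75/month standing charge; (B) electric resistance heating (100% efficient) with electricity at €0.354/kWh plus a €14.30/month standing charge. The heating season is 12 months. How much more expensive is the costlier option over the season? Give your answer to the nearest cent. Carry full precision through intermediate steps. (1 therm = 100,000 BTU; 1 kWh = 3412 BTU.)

Heat load = 949 therm × 100,000 = 94,900,000 BTU
Gas: input = 94,900,000 / 0.836 = 113,516,746 BTU = 1,135 therm → 1,135 × €3.09 = €3,507.67; + 12 × €6.75 standing = €3,588.67
Electric: 94,900,000 BTU / 3412 = 27,810 kWh → × €0.354 = €9,846.01; + 12 × €14.30 standing = €10,017.61
Difference = |€3,588.67 − €10,017.61| = €6,428.95

€6428.95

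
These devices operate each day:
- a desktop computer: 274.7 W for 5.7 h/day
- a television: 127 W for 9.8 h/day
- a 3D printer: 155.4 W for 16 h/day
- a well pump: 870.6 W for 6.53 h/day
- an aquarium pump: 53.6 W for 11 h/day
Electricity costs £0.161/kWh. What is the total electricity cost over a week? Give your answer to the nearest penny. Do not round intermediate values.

£13.04

desktop computer: 274.7 W × 5.7 h × 7 d = 10,961 Wh = 10.96 kWh
television: 127 W × 9.8 h × 7 d = 8,712 Wh = 8.712 kWh
3D printer: 155.4 W × 16 h × 7 d = 17,405 Wh = 17.4 kWh
well pump: 870.6 W × 6.53 h × 7 d = 39,795 Wh = 39.8 kWh
aquarium pump: 53.6 W × 11 h × 7 d = 4,127 Wh = 4.127 kWh
Total energy = 10.96 + 8.712 + 17.4 + 39.8 + 4.127 = 81 kWh
Cost = 81 kWh × £0.161 = £13.04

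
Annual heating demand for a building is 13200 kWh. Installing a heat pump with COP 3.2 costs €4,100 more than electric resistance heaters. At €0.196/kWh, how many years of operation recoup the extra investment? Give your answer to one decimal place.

2.3 years

Resistance: 13200 kWh × €0.196 = €2,587.20/yr
Heat pump: 13200 / 3.2 = 4125 kWh in → × €0.196 = €808.50/yr
Annual savings = €1,778.70
Payback = €4,100 / €1,778.70 = 2.31 years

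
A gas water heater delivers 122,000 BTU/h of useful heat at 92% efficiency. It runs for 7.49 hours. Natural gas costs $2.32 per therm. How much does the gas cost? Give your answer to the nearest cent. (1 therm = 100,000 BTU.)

Heat delivered = 122,000 BTU/h × 7.49 h = 913,780 BTU
Gas input = 913,780 / 0.92 = 993,239 BTU
= 993,239 / 100,000 = 9.932 therm
Cost = 9.932 × $2.32/therm = $23.04

$23.04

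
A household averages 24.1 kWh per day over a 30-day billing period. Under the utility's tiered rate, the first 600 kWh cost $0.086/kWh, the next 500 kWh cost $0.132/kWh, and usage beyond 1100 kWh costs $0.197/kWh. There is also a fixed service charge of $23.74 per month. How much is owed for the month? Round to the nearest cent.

$91.58

Usage = 24.1 kWh/day × 30 days = 723 kWh
First 600 kWh × $0.086 = $51.60
Next 123 kWh × $0.132 = $16.24
Remaining tier: 0 kWh (not reached)
Energy charge = $67.84; + service $23.74 = $91.58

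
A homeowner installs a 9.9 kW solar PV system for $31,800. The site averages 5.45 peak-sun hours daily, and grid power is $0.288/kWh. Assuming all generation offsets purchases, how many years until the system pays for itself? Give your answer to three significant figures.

5.61 years

Daily generation = 9.9 kW × 5.45 h = 53.96 kWh
Annual generation = 53.96 × 365 = 19694 kWh
Annual savings = 19694 × $0.288 = $5,671.75
Payback = $31,800 / $5,671.75 = 5.61 years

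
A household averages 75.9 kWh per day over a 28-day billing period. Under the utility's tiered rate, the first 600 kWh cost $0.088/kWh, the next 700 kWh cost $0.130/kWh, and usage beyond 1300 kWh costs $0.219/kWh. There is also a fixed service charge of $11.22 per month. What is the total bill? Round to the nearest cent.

$335.74

Usage = 75.9 kWh/day × 28 days = 2125.2 kWh
First 600 kWh × $0.088 = $52.80
Next 700 kWh × $0.130 = $91.00
Remaining 825.2 kWh × $0.219 = $180.72
Energy charge = $324.52; + service $11.22 = $335.74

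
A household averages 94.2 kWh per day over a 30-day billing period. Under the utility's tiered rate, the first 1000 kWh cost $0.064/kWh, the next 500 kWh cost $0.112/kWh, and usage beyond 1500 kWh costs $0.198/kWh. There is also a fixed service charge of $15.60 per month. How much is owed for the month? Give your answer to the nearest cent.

$398.15

Usage = 94.2 kWh/day × 30 days = 2826 kWh
First 1000 kWh × $0.064 = $64.00
Next 500 kWh × $0.112 = $56.00
Remaining 1326 kWh × $0.198 = $262.55
Energy charge = $382.55; + service $15.60 = $398.15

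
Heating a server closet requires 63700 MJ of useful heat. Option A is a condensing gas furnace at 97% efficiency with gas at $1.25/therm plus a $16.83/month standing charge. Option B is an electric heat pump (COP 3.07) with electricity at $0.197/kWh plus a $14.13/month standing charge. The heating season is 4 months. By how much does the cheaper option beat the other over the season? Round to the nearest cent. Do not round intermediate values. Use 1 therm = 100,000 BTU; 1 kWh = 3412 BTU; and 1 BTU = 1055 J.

$346.67

Heat load = 63700 MJ = 63,700,000,000 J / 1055 = 60,379,147 BTU
Gas: input = 60,379,147 / 0.97 = 62,246,543 BTU = 622.5 therm → 622.5 × $1.25 = $778.08; + 4 × $16.83 standing = $845.40
Heat pump: 60,379,147 BTU / 3412 = 17,700 kWh heat; / 3.07 = 5,764 kWh in → × $0.197 = $1,135.55; + 4 × $14.13 standing = $1,192.07
Difference = |$845.40 − $1,192.07| = $346.67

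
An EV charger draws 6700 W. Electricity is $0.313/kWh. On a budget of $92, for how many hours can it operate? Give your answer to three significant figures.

Energy budget = $92 / $0.313 per kWh = 293.9 kWh = 293,930 Wh
Runtime = 293,930 Wh / 6700 W = 43.87 h

43.9 h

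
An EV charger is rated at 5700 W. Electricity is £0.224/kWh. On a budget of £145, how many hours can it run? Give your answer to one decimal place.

113.6 h

Energy budget = £145 / £0.224 per kWh = 647.3 kWh = 647,321 Wh
Runtime = 647,321 Wh / 5700 W = 113.6 h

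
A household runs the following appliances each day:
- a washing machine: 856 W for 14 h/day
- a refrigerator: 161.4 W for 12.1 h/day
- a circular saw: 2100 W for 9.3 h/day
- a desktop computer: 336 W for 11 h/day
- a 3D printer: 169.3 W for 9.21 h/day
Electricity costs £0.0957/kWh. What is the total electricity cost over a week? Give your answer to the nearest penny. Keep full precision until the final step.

washing machine: 856 W × 14 h × 7 d = 83,888 Wh = 83.89 kWh
refrigerator: 161.4 W × 12.1 h × 7 d = 13,671 Wh = 13.67 kWh
circular saw: 2100 W × 9.3 h × 7 d = 136,710 Wh = 136.7 kWh
desktop computer: 336 W × 11 h × 7 d = 25,872 Wh = 25.87 kWh
3D printer: 169.3 W × 9.21 h × 7 d = 10,915 Wh = 10.91 kWh
Total energy = 83.89 + 13.67 + 136.7 + 25.87 + 10.91 = 271.1 kWh
Cost = 271.1 kWh × £0.0957 = £25.94

£25.94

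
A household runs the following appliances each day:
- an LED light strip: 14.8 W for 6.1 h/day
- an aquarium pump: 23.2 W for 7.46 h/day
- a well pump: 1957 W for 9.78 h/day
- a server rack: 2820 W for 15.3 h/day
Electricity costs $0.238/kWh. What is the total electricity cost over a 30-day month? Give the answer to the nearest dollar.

$447

LED light strip: 14.8 W × 6.1 h × 30 d = 2,708 Wh = 2.708 kWh
aquarium pump: 23.2 W × 7.46 h × 30 d = 5,192 Wh = 5.192 kWh
well pump: 1957 W × 9.78 h × 30 d = 574,184 Wh = 574.2 kWh
server rack: 2820 W × 15.3 h × 30 d = 1,294,380 Wh = 1,294 kWh
Total energy = 2.708 + 5.192 + 574.2 + 1,294 = 1,876 kWh
Cost = 1,876 kWh × $0.238 = $446.60 ≈ $447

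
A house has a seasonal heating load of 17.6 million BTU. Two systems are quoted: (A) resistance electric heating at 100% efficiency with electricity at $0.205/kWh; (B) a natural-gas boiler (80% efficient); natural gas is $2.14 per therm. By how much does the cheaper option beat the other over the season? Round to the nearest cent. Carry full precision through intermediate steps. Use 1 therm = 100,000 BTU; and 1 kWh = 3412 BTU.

Heat load = 17.6 × 10⁶ BTU = 17,600,000 BTU
Gas: input = 17,600,000 / 0.80 = 22,000,000 BTU = 220 therm → 220 × $2.14 = $470.80
Electric: 17,600,000 BTU / 3412 = 5,158 kWh → × $0.205 = $1,057.44
Difference = |$470.80 − $1,057.44| = $586.64

$586.64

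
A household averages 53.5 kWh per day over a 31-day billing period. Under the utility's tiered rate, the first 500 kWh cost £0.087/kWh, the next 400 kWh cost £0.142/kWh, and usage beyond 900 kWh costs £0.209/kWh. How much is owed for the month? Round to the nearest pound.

Usage = 53.5 kWh/day × 31 days = 1658.5 kWh
First 500 kWh × £0.087 = £43.50
Next 400 kWh × £0.142 = £56.80
Remaining 758.5 kWh × £0.209 = £158.53
Total = £258.83 ≈ £259

£259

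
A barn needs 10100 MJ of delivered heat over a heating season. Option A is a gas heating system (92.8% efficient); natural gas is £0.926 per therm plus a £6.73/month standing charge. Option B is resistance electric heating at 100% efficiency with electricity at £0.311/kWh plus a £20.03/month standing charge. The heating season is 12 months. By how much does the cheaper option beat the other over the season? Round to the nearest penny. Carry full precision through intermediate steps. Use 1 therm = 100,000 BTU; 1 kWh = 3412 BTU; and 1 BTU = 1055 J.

Heat load = 10100 MJ = 10,100,000,000 J / 1055 = 9,573,460 BTU
Gas: input = 9,573,460 / 0.928 = 10,316,228 BTU = 103.2 therm → 103.2 × £0.926 = £95.53; + 12 × £6.73 standing = £176.29
Electric: 9,573,460 BTU / 3412 = 2,806 kWh → × £0.311 = £872.61; + 12 × £20.03 standing = £1,112.97
Difference = |£176.29 − £1,112.97| = £936.68

£936.68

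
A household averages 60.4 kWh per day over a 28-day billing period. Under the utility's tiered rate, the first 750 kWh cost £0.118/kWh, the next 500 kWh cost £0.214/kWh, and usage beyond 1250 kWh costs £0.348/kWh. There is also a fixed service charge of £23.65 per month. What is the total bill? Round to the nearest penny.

Usage = 60.4 kWh/day × 28 days = 1691.2 kWh
First 750 kWh × £0.118 = £88.50
Next 500 kWh × £0.214 = £107.00
Remaining 441.2 kWh × £0.348 = £153.54
Energy charge = £349.04; + service £23.65 = £372.69

£372.69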